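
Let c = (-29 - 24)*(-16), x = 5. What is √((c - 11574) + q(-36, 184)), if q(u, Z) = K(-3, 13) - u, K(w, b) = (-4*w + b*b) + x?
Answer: 2*I*√2626 ≈ 102.49*I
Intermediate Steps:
c = 848 (c = -53*(-16) = 848)
K(w, b) = 5 + b² - 4*w (K(w, b) = (-4*w + b*b) + 5 = (-4*w + b²) + 5 = (b² - 4*w) + 5 = 5 + b² - 4*w)
q(u, Z) = 186 - u (q(u, Z) = (5 + 13² - 4*(-3)) - u = (5 + 169 + 12) - u = 186 - u)
√((c - 11574) + q(-36, 184)) = √((848 - 11574) + (186 - 1*(-36))) = √(-10726 + (186 + 36)) = √(-10726 + 222) = √(-10504) = 2*I*√2626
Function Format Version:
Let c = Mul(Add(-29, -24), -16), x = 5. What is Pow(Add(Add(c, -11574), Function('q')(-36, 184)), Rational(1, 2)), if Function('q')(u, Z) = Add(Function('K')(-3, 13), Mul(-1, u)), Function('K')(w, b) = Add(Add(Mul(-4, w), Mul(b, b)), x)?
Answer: Mul(2, I, Pow(2626, Rational(1, 2))) ≈ Mul(102.49, I)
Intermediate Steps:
c = 848 (c = Mul(-53, -16) = 848)
Function('K')(w, b) = Add(5, Pow(b, 2), Mul(-4, w)) (Function('K')(w, b) = Add(Add(Mul(-4, w), Mul(b, b)), 5) = Add(Add(Mul(-4, w), Pow(b, 2)), 5) = Add(Add(Pow(b, 2), Mul(-4, w)), 5) = Add(5, Pow(b, 2), Mul(-4, w)))
Function('q')(u, Z) = Add(186, Mul(-1, u)) (Function('q')(u, Z) = Add(Add(5, Pow(13, 2), Mul(-4, -3)), Mul(-1, u)) = Add(Add(5, 169, 12), Mul(-1, u)) = Add(186, Mul(-1, u)))
Pow(Add(Add(c, -11574), Function('q')(-36, 184)), Rational(1, 2)) = Pow(Add(Add(848, -11574), Add(186, Mul(-1, -36))), Rational(1, 2)) = Pow(Add(-10726, Add(186, 36)), Rational(1, 2)) = Pow(Add(-10726, 222), Rational(1, 2)) = Pow(-10504, Rational(1, 2)) = Mul(2, I, Pow(2626, Rational(1, 2)))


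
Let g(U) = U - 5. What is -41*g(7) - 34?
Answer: -116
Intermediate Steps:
g(U) = -5 + U
-41*g(7) - 34 = -41*(-5 + 7) - 34 = -41*2 - 34 = -82 - 34 = -116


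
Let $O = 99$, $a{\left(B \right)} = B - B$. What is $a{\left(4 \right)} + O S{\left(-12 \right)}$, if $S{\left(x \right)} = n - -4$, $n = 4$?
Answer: $792$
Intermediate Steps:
$a{\left(B \right)} = 0$
$S{\left(x \right)} = 8$ ($S{\left(x \right)} = 4 - -4 = 4 + 4 = 8$)
$a{\left(4 \right)} + O S{\left(-12 \right)} = 0 + 99 \cdot 8 = 0 + 792 = 792$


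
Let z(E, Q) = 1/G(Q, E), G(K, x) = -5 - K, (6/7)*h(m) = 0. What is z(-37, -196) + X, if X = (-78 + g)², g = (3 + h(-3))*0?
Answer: 1162045/191 ≈ 6084.0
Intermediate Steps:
h(m) = 0 (h(m) = (7/6)*0 = 0)
z(E, Q) = 1/(-5 - Q)
g = 0 (g = (3 + 0)*0 = 3*0 = 0)
X = 6084 (X = (-78 + 0)² = (-78)² = 6084)
z(-37, -196) + X = -1/(5 - 196) + 6084 = -1/(-191) + 6084 = -1*(-1/191) + 6084 = 1/191 + 6084 = 1162045/191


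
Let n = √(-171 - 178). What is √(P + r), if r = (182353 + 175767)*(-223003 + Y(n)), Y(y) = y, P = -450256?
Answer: 2*√(-19965571154 + 89530*I*√349) ≈ 11.837 + 2.826e+5*I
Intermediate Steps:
n = I*√349 (n = √(-349) = I*√349 ≈ 18.682*I)
r = -79861834360 + 358120*I*√349 (r = (182353 + 175767)*(-223003 + I*√349) = 358120*(-223003 + I*√349) = -79861834360 + 358120*I*√349 ≈ -7.9862e+10 + 6.6902e+6*I)
√(P + r) = √(-450256 + (-79861834360 + 358120*I*√349)) = √(-79862284616 + 358120*I*√349)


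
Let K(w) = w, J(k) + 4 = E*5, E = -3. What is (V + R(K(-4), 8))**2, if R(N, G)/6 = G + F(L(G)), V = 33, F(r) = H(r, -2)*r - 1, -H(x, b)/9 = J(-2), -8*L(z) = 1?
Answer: 45369/16 ≈ 2835.6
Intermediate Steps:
L(z) = -1/8 (L(z) = -1/8*1 = -1/8)
J(k) = -19 (J(k) = -4 - 3*5 = -4 - 15 = -19)
H(x, b) = 171 (H(x, b) = -9*(-19) = 171)
F(r) = -1 + 171*r (F(r) = 171*r - 1 = -1 + 171*r)
R(N, G) = -537/4 + 6*G (R(N, G) = 6*(G + (-1 + 171*(-1/8))) = 6*(G + (-1 - 171/8)) = 6*(G - 179/8) = 6*(-179/8 + G) = -537/4 + 6*G)
(V + R(K(-4), 8))**2 = (33 + (-537/4 + 6*8))**2 = (33 + (-537/4 + 48))**2 = (33 - 345/4)**2 = (-213/4)**2 = 45369/16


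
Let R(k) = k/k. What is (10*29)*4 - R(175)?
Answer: 1159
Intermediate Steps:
R(k) = 1
(10*29)*4 - R(175) = (10*29)*4 - 1*1 = 290*4 - 1 = 1160 - 1 = 1159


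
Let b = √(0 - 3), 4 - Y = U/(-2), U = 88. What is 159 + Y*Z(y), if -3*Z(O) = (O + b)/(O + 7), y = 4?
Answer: 1685/11 - 16*I*√3/11 ≈ 153.18 - 2.5193*I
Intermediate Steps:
Y = 48 (Y = 4 - 88/(-2) = 4 - 88*(-1)/2 = 4 - 1*(-44) = 4 + 44 = 48)
b = I*√3 (b = √(-3) = I*√3 ≈ 1.732*I)
Z(O) = -(O + I*√3)/(3*(7 + O)) (Z(O) = -(O + I*√3)/(3*(O + 7)) = -(O + I*√3)/(3*(7 + O)))
159 + Y*Z(y) = 159 + 48*((-1*4 - I*√3)/(3*(7 + 4))) = 159 + 48*((⅓)*(-4 - I*√3)/11) = 159 + 48*((⅓)*(1/11)*(-4 - I*√3)) = 159 + 48*(-4/33 - I*√3/33) = 159 + (-64/11 - 16*I*√3/11) = 1685/11 - 16*I*√3/11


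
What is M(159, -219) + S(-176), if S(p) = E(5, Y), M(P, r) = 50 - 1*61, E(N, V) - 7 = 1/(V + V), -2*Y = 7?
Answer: -29/7 ≈ -4.1429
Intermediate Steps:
Y = -7/2 (Y = -½*7 = -7/2 ≈ -3.5000)
E(N, V) = 7 + 1/(2*V) (E(N, V) = 7 + 1/(V + V) = 7 + 1/(2*V))
M(P, r) = -11 (M(P, r) = 50 - 61 = -11)
S(p) = 48/7 (S(p) = 7 + 1/(2*(-7/2)) = 7 + (½)*(-2/7) = 7 - ⅐ = 48/7)
M(159, -219) + S(-176) = -11 + 48/7 = -29/7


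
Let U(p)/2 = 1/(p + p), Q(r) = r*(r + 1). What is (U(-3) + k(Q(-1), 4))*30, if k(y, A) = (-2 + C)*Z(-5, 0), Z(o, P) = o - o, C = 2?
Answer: -10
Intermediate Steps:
Q(r) = r*(1 + r)
U(p) = 1/p (U(p) = 2/(p + p) = 2/((2*p)) = 2*(1/(2*p)) = 1/p)
Z(o, P) = 0
k(y, A) = 0 (k(y, A) = (-2 + 2)*0 = 0*0 = 0)
(U(-3) + k(Q(-1), 4))*30 = (1/(-3) + 0)*30 = (-1/3 + 0)*30 = -1/3*30 = -10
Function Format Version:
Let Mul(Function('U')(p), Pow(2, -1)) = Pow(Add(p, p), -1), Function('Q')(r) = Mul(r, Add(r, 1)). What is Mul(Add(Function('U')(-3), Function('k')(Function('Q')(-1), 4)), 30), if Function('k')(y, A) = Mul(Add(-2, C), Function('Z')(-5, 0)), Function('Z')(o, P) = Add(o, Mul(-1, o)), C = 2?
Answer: -10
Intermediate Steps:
Function('Q')(r) = Mul(r, Add(1, r))
Function('U')(p) = Pow(p, -1) (Function('U')(p) = Mul(2, Pow(Add(p, p), -1)) = Mul(2, Pow(Mul(2, p), -1)) = Mul(2, Mul(Rational(1, 2), Pow(p, -1))) = Pow(p, -1))
Function('Z')(o, P) = 0
Function('k')(y, A) = 0 (Function('k')(y, A) = Mul(Add(-2, 2), 0) = Mul(0, 0) = 0)
Mul(Add(Function('U')(-3), Function('k')(Function('Q')(-1), 4)), 30) = Mul(Add(Pow(-3, -1), 0), 30) = Mul(Add(Rational(-1, 3), 0), 30) = Mul(Rational(-1, 3), 30) = -10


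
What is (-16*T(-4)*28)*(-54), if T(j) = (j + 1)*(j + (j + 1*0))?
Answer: 580608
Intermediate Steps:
T(j) = 2*j*(1 + j) (T(j) = (1 + j)*(j + (j + 0)) = (1 + j)*(j + j) = (1 + j)*(2*j) = 2*j*(1 + j))
(-16*T(-4)*28)*(-54) = (-32*(-4)*(1 - 4)*28)*(-54) = (-32*(-4)*(-3)*28)*(-54) = (-16*24*28)*(-54) = -384*28*(-54) = -10752*(-54) = 580608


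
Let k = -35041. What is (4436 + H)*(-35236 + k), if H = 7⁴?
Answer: -480483849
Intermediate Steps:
H = 2401
(4436 + H)*(-35236 + k) = (4436 + 2401)*(-35236 - 35041) = 6837*(-70277) = -480483849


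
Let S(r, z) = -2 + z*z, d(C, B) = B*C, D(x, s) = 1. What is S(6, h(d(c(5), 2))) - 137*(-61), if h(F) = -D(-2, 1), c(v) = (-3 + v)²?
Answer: 8356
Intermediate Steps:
h(F) = -1 (h(F) = -1*1 = -1)
S(r, z) = -2 + z²
S(6, h(d(c(5), 2))) - 137*(-61) = (-2 + (-1)²) - 137*(-61) = (-2 + 1) + 8357 = -1 + 8357 = 8356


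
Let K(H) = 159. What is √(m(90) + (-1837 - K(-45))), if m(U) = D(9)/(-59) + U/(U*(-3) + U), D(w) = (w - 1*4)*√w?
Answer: I*√27802806/118 ≈ 44.685*I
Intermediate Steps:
D(w) = √w*(-4 + w) (D(w) = (w - 4)*√w = (-4 + w)*√w = √w*(-4 + w))
m(U) = -89/118 (m(U) = (√9*(-4 + 9))/(-59) + U/(U*(-3) + U) = (3*5)*(-1/59) + U/(-3*U + U) = 15*(-1/59) + U/((-2*U)) = -15/59 + U*(-1/(2*U)) = -15/59 - ½ = -89/118)
√(m(90) + (-1837 - K(-45))) = √(-89/118 + (-1837 - 1*159)) = √(-89/118 + (-1837 - 159)) = √(-89/118 - 1996) = √(-235617/118) = I*√27802806/118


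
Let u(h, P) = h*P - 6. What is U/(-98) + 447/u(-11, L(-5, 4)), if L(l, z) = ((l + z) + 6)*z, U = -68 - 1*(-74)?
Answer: -22581/11074 ≈ -2.0391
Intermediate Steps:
U = 6 (U = -68 + 74 = 6)
L(l, z) = z*(6 + l + z) (L(l, z) = (6 + l + z)*z = z*(6 + l + z))
u(h, P) = -6 + P*h (u(h, P) = P*h - 6 = -6 + P*h)
U/(-98) + 447/u(-11, L(-5, 4)) = 6/(-98) + 447/(-6 + (4*(6 - 5 + 4))*(-11)) = 6*(-1/98) + 447/(-6 + (4*5)*(-11)) = -3/49 + 447/(-6 + 20*(-11)) = -3/49 + 447/(-6 - 220) = -3/49 + 447/(-226) = -3/49 + 447*(-1/226) = -3/49 - 447/226 = -22581/11074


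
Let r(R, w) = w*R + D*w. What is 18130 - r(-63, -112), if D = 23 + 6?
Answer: 14322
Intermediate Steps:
D = 29
r(R, w) = 29*w + R*w (r(R, w) = w*R + 29*w = R*w + 29*w = 29*w + R*w)
18130 - r(-63, -112) = 18130 - (-112)*(29 - 63) = 18130 - (-112)*(-34) = 18130 - 1*3808 = 18130 - 3808 = 14322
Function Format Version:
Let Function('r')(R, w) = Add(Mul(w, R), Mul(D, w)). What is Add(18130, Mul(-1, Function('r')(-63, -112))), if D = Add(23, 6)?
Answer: 14322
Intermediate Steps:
D = 29
Function('r')(R, w) = Add(Mul(29, w), Mul(R, w)) (Function('r')(R, w) = Add(Mul(w, R), Mul(29, w)) = Add(Mul(R, w), Mul(29, w)) = Add(Mul(29, w), Mul(R, w)))
Add(18130, Mul(-1, Function('r')(-63, -112))) = Add(18130, Mul(-1, Mul(-112, Add(29, -63)))) = Add(18130, Mul(-1, Mul(-112, -34))) = Add(18130, Mul(-1, 3808)) = Add(18130, -3808) = 14322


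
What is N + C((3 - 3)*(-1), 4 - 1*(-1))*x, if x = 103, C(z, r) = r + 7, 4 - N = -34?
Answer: 1274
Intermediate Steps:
N = 38 (N = 4 - 1*(-34) = 4 + 34 = 38)
C(z, r) = 7 + r
N + C((3 - 3)*(-1), 4 - 1*(-1))*x = 38 + (7 + (4 - 1*(-1)))*103 = 38 + (7 + (4 + 1))*103 = 38 + (7 + 5)*103 = 38 + 12*103 = 38 + 1236 = 1274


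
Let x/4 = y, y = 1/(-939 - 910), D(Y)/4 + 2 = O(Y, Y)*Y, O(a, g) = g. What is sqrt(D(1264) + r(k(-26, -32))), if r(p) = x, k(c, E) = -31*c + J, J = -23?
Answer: 2*sqrt(2954136205)/43 ≈ 2528.0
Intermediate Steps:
k(c, E) = -23 - 31*c (k(c, E) = -31*c - 23 = -23 - 31*c)
D(Y) = -8 + 4*Y**2 (D(Y) = -8 + 4*(Y*Y) = -8 + 4*Y**2)
y = -1/1849 (y = 1/(-1849) = -1/1849 ≈ -0.00054083)
x = -4/1849 (x = 4*(-1/1849) = -4/1849 ≈ -0.0021633)
r(p) = -4/1849
sqrt(D(1264) + r(k(-26, -32))) = sqrt((-8 + 4*1264**2) - 4/1849) = sqrt((-8 + 4*1597696) - 4/1849) = sqrt((-8 + 6390784) - 4/1849) = sqrt(6390776 - 4/1849) = sqrt(11816544820/1849) = 2*sqrt(2954136205)/43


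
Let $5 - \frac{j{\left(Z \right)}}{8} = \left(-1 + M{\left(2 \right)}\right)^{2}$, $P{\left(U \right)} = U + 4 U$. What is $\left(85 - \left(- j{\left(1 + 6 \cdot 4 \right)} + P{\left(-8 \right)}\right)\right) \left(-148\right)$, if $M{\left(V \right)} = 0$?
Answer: $-23236$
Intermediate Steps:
$P{\left(U \right)} = 5 U$
$j{\left(Z \right)} = 32$ ($j{\left(Z \right)} = 40 - 8 \left(-1 + 0\right)^{2} = 40 - 8 \left(-1\right)^{2} = 40 - 8 = 32$)
$\left(85 - \left(- j{\left(1 + 6 \cdot 4 \right)} + P{\left(-8 \right)}\right)\right) \left(-148\right) = \left(85 - \left(-32 + 5 \left(-8\right)\right)\right) \left(-148\right) = \left(85 + \left(32 - -40\right)\right) \left(-148\right) = \left(85 + \left(32 + 40\right)\right) \left(-148\right) = \left(85 + 72\right) \left(-148\right) = 157 \left(-148\right) = -23236$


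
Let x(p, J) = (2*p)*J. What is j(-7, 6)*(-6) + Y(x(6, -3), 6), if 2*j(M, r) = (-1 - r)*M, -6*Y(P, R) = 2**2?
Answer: -443/3 ≈ -147.67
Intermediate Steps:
x(p, J) = 2*J*p
Y(P, R) = -2/3 (Y(P, R) = -1/6*2**2 = -1/6*4 = -2/3)
j(M, r) = M*(-1 - r)/2 (j(M, r) = ((-1 - r)*M)/2 = (M*(-1 - r))/2 = M*(-1 - r)/2)
j(-7, 6)*(-6) + Y(x(6, -3), 6) = -1/2*(-7)*(1 + 6)*(-6) - 2/3 = -1/2*(-7)*7*(-6) - 2/3 = (49/2)*(-6) - 2/3 = -147 - 2/3 = -443/3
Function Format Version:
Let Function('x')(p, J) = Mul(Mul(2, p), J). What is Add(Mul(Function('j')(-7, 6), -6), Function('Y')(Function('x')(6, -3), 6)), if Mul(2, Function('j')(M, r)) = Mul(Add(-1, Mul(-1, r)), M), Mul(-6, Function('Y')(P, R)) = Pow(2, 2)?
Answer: Rational(-443, 3) ≈ -147.67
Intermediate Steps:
Function('x')(p, J) = Mul(2, J, p)
Function('Y')(P, R) = Rational(-2, 3) (Function('Y')(P, R) = Mul(Rational(-1, 6), Pow(2, 2)) = Mul(Rational(-1, 6), 4) = Rational(-2, 3))
Function('j')(M, r) = Mul(Rational(1, 2), M, Add(-1, Mul(-1, r))) (Function('j')(M, r) = Mul(Rational(1, 2), Mul(Add(-1, Mul(-1, r)), M)) = Mul(Rational(1, 2), Mul(M, Add(-1, Mul(-1, r)))) = Mul(Rational(1, 2), M, Add(-1, Mul(-1, r))))
Add(Mul(Function('j')(-7, 6), -6), Function('Y')(Function('x')(6, -3), 6)) = Add(Mul(Mul(Rational(-1, 2), -7, Add(1, 6)), -6), Rational(-2, 3)) = Add(Mul(Mul(Rational(-1, 2), -7, 7), -6), Rational(-2, 3)) = Add(Mul(Rational(49, 2), -6), Rational(-2, 3)) = Add(-147, Rational(-2, 3)) = Rational(-443, 3)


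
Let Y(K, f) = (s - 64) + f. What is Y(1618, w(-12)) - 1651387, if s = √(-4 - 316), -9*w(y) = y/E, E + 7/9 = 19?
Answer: -67709488/41 + 8*I*√5 ≈ -1.6515e+6 + 17.889*I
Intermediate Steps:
E = 164/9 (E = -7/9 + 19 = 164/9 ≈ 18.222)
w(y) = -y/164 (w(y) = -y/(9*164/9) = -y*9/(9*164) = -y/164)
s = 8*I*√5 (s = √(-320) = 8*I*√5 ≈ 17.889*I)
Y(K, f) = -64 + f + 8*I*√5 (Y(K, f) = (8*I*√5 - 64) + f = (-64 + 8*I*√5) + f = -64 + f + 8*I*√5)
Y(1618, w(-12)) - 1651387 = (-64 - 1/164*(-12) + 8*I*√5) - 1651387 = (-64 + 3/41 + 8*I*√5) - 1651387 = (-2621/41 + 8*I*√5) - 1651387 = -67709488/41 + 8*I*√5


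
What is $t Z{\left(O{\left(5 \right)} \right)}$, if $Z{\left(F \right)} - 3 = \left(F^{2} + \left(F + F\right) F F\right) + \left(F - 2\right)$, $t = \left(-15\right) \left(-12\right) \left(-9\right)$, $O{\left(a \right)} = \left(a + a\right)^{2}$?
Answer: $-3256363620$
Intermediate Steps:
$O{\left(a \right)} = 4 a^{2}$ ($O{\left(a \right)} = \left(2 a\right)^{2} = 4 a^{2}$)
$t = -1620$ ($t = 180 \left(-9\right) = -1620$)
$Z{\left(F \right)} = 1 + F + F^{2} + 2 F^{3}$ ($Z{\left(F \right)} = 3 + \left(\left(F^{2} + \left(F + F\right) F F\right) + \left(F - 2\right)\right) = 3 + \left(\left(F^{2} + 2 F F F\right) + \left(-2 + F\right)\right) = 3 + \left(\left(F^{2} + 2 F^{2} F\right) + \left(-2 + F\right)\right) = 3 + \left(\left(F^{2} + 2 F^{3}\right) + \left(-2 + F\right)\right) = 3 + \left(-2 + F + F^{2} + 2 F^{3}\right) = 1 + F + F^{2} + 2 F^{3}$)
$t Z{\left(O{\left(5 \right)} \right)} = - 1620 \left(1 + 4 \cdot 5^{2} + \left(4 \cdot 5^{2}\right)^{2} + 2 \left(4 \cdot 5^{2}\right)^{3}\right) = - 1620 \left(1 + 4 \cdot 25 + \left(4 \cdot 25\right)^{2} + 2 \left(4 \cdot 25\right)^{3}\right) = - 1620 \left(1 + 100 + 100^{2} + 2 \cdot 100^{3}\right) = - 1620 \left(1 + 100 + 10000 + 2 \cdot 1000000\right) = - 1620 \left(1 + 100 + 10000 + 2000000\right) = \left(-1620\right) 2010101 = -3256363620$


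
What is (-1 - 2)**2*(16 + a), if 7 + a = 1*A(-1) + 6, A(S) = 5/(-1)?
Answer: 90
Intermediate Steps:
A(S) = -5 (A(S) = 5*(-1) = -5)
a = -6 (a = -7 + (1*(-5) + 6) = -7 + (-5 + 6) = -7 + 1 = -6)
(-1 - 2)**2*(16 + a) = (-1 - 2)**2*(16 - 6) = (-3)**2*10 = 9*10 = 90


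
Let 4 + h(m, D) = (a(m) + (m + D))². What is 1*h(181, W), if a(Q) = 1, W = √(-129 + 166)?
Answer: 33157 + 364*√37 ≈ 35371.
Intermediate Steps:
W = √37 ≈ 6.0828
h(m, D) = -4 + (1 + D + m)² (h(m, D) = -4 + (1 + (m + D))² = -4 + (1 + (D + m))² = -4 + (1 + D + m)²)
1*h(181, W) = 1*(-4 + (1 + √37 + 181)²) = 1*(-4 + (182 + √37)²) = -4 + (182 + √37)²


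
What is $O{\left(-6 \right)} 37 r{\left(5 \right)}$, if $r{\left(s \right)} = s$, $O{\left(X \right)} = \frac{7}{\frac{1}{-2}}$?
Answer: $-2590$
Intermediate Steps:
$O{\left(X \right)} = -14$ ($O{\left(X \right)} = \frac{7}{- \frac{1}{2}} = 7 \left(-2\right) = -14$)
$O{\left(-6 \right)} 37 r{\left(5 \right)} = \left(-14\right) 37 \cdot 5 = \left(-518\right) 5 = -2590$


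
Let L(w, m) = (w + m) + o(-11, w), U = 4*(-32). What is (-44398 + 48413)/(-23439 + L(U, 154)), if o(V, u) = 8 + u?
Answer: -4015/23533 ≈ -0.17061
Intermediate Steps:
U = -128
L(w, m) = 8 + m + 2*w (L(w, m) = (w + m) + (8 + w) = (m + w) + (8 + w) = 8 + m + 2*w)
(-44398 + 48413)/(-23439 + L(U, 154)) = (-44398 + 48413)/(-23439 + (8 + 154 + 2*(-128))) = 4015/(-23439 + (8 + 154 - 256)) = 4015/(-23439 - 94) = 4015/(-23533) = 4015*(-1/23533) = -4015/23533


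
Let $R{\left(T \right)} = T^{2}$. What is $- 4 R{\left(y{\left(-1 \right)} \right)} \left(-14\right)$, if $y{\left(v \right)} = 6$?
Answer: $2016$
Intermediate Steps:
$- 4 R{\left(y{\left(-1 \right)} \right)} \left(-14\right) = - 4 \cdot 6^{2} \left(-14\right) = \left(-4\right) 36 \left(-14\right) = \left(-144\right) \left(-14\right) = 2016$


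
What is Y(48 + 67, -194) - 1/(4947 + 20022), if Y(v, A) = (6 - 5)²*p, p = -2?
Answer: -49939/24969 ≈ -2.0000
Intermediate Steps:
Y(v, A) = -2 (Y(v, A) = (6 - 5)²*(-2) = 1²*(-2) = 1*(-2) = -2)
Y(48 + 67, -194) - 1/(4947 + 20022) = -2 - 1/(4947 + 20022) = -2 - 1/24969 = -49939/24969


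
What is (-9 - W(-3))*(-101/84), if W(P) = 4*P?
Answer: -101/28 ≈ -3.6071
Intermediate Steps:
(-9 - W(-3))*(-101/84) = (-9 - 4*(-3))*(-101/84) = (-9 - 1*(-12))*(-101*1/84) = (-9 + 12)*(-101/84) = 3*(-101/84) = -101/28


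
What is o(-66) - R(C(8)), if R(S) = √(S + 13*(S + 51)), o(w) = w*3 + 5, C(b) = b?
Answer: -193 - 5*√31 ≈ -220.84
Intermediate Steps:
o(w) = 5 + 3*w (o(w) = 3*w + 5 = 5 + 3*w)
R(S) = √(663 + 14*S) (R(S) = √(S + 13*(51 + S)) = √(S + (663 + 13*S)) = √(663 + 14*S))
o(-66) - R(C(8)) = (5 + 3*(-66)) - √(663 + 14*8) = (5 - 198) - √(663 + 112) = -193 - √775 = -193 - 5*√31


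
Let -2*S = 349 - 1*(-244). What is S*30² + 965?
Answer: -265885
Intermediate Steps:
S = -593/2 (S = -(349 - 1*(-244))/2 = -(349 + 244)/2 = -½*593 = -593/2 ≈ -296.50)
S*30² + 965 = -593/2*30² + 965 = -593/2*900 + 965 = -266850 + 965 = -265885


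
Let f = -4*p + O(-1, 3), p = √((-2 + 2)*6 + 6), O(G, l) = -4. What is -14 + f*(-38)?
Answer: 138 + 152*√6 ≈ 510.32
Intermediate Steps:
p = √6 (p = √(0*6 + 6) = √(0 + 6) = √6 ≈ 2.4495)
f = -4 - 4*√6 (f = -4*√6 - 4 = -4 - 4*√6 ≈ -13.798)
-14 + f*(-38) = -14 + (-4 - 4*√6)*(-38) = -14 + (152 + 152*√6) = 138 + 152*√6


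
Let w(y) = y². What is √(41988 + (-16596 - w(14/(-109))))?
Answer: 2*√75420539/109 ≈ 159.35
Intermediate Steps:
√(41988 + (-16596 - w(14/(-109)))) = √(41988 + (-16596 - (14/(-109))²)) = √(41988 + (-16596 - (14*(-1/109))²)) = √(41988 + (-16596 - (-14/109)²)) = √(41988 + (-16596 - 1*196/11881)) = √(41988 + (-16596 - 196/11881)) = √(41988 - 197177272/11881) = √(301682156/11881) = 2*√75420539/109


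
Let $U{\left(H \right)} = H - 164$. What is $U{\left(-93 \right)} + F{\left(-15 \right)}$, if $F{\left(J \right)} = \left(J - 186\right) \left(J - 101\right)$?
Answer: $23059$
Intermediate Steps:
$U{\left(H \right)} = -164 + H$
$F{\left(J \right)} = \left(-186 + J\right) \left(-101 + J\right)$
$U{\left(-93 \right)} + F{\left(-15 \right)} = \left(-164 - 93\right) + \left(18786 + \left(-15\right)^{2} - -4305\right) = -257 + \left(18786 + 225 + 4305\right) = -257 + 23316 = 23059$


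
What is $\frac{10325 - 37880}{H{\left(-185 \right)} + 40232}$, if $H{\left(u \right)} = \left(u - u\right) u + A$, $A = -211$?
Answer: $- \frac{27555}{40021} \approx -0.68851$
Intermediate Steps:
$H{\left(u \right)} = -211$ ($H{\left(u \right)} = \left(u - u\right) u - 211 = 0 u - 211 = 0 - 211 = -211$)
$\frac{10325 - 37880}{H{\left(-185 \right)} + 40232} = \frac{10325 - 37880}{-211 + 40232} = - \frac{27555}{40021}$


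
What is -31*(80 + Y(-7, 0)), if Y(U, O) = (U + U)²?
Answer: -8556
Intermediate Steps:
Y(U, O) = 4*U² (Y(U, O) = (2*U)² = 4*U²)
-31*(80 + Y(-7, 0)) = -31*(80 + 4*(-7)²) = -31*(80 + 4*49) = -31*(80 + 196) = -31*276 = -8556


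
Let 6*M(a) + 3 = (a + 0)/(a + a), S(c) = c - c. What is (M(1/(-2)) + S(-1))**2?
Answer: 25/144 ≈ 0.17361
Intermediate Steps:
S(c) = 0
M(a) = -5/12 (M(a) = -1/2 + ((a + 0)/(a + a))/6 = -1/2 + (a/((2*a)))/6 = -1/2 + (a*(1/(2*a)))/6 = -1/2 + (1/6)*(1/2) = -1/2 + 1/12 = -5/12)
(M(1/(-2)) + S(-1))**2 = (-5/12 + 0)**2 = (-5/12)**2 = 25/144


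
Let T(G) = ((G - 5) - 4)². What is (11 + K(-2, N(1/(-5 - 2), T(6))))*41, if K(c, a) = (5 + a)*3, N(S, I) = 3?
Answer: 1435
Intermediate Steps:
T(G) = (-9 + G)² (T(G) = ((-5 + G) - 4)² = (-9 + G)²)
K(c, a) = 15 + 3*a
(11 + K(-2, N(1/(-5 - 2), T(6))))*41 = (11 + (15 + 3*3))*41 = (11 + (15 + 9))*41 = (11 + 24)*41 = 35*41 = 1435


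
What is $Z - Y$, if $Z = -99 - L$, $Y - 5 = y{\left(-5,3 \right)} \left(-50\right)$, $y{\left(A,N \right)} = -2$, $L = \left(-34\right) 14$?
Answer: $272$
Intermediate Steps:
$L = -476$
$Y = 105$ ($Y = 5 - -100 = 5 + 100 = 105$)
$Z = 377$ ($Z = -99 - -476 = -99 + 476 = 377$)
$Z - Y = 377 - 105 = 272$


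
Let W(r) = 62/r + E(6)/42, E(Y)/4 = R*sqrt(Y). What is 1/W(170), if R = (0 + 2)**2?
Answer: -387345/783533 + 404600*sqrt(6)/783533 ≈ 0.77051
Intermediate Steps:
R = 4 (R = 2**2 = 4)
E(Y) = 16*sqrt(Y) (E(Y) = 4*(4*sqrt(Y)) = 16*sqrt(Y))
W(r) = 62/r + 8*sqrt(6)/21 (W(r) = 62/r + (16*sqrt(6))/42 = 62/r + (16*sqrt(6))*(1/42) = 62/r + 8*sqrt(6)/21)
1/W(170) = 1/(62/170 + 8*sqrt(6)/21) = 1/(62*(1/170) + 8*sqrt(6)/21) = 1/(31/85 + 8*sqrt(6)/21)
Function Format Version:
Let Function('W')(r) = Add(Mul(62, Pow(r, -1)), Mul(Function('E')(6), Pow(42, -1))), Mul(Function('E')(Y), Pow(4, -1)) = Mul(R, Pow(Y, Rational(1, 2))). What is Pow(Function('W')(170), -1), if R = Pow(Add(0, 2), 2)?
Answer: Add(Rational(-387345, 783533), Mul(Rational(404600, 783533), Pow(6, Rational(1, 2)))) ≈ 0.77051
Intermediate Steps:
R = 4 (R = Pow(2, 2) = 4)
Function('E')(Y) = Mul(16, Pow(Y, Rational(1, 2))) (Function('E')(Y) = Mul(4, Mul(4, Pow(Y, Rational(1, 2)))) = Mul(16, Pow(Y, Rational(1, 2))))
Function('W')(r) = Add(Mul(62, Pow(r, -1)), Mul(Rational(8, 21), Pow(6, Rational(1, 2)))) (Function('W')(r) = Add(Mul(62, Pow(r, -1)), Mul(Mul(16, Pow(6, Rational(1, 2))), Pow(42, -1))) = Add(Mul(62, Pow(r, -1)), Mul(Mul(16, Pow(6, Rational(1, 2))), Rational(1, 42))) = Add(Mul(62, Pow(r, -1)), Mul(Rational(8, 21), Pow(6, Rational(1, 2)))))
Pow(Function('W')(170), -1) = Pow(Add(Mul(62, Pow(170, -1)), Mul(Rational(8, 21), Pow(6, Rational(1, 2)))), -1) = Pow(Add(Mul(62, Rational(1, 170)), Mul(Rational(8, 21), Pow(6, Rational(1, 2)))), -1) = Pow(Add(Rational(31, 85), Mul(Rational(8, 21), Pow(6, Rational(1, 2)))), -1)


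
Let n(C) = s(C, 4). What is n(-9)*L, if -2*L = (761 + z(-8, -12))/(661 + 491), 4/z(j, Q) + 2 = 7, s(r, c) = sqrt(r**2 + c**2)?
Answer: -3809*sqrt(97)/11520 ≈ -3.2565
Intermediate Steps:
s(r, c) = sqrt(c**2 + r**2)
z(j, Q) = 4/5 (z(j, Q) = 4/(-2 + 7) = 4/5)
n(C) = sqrt(16 + C**2) (n(C) = sqrt(4**2 + C**2) = sqrt(16 + C**2))
L = -3809/11520 (L = -(761 + 4/5)/(2*(661 + 491)) = -3809/(10*1152) = -1/2*3809/5760 = -3809/11520 ≈ -0.33064)
n(-9)*L = sqrt(16 + (-9)**2)*(-3809/11520) = sqrt(16 + 81)*(-3809/11520) = sqrt(97)*(-3809/11520) = -3809*sqrt(97)/11520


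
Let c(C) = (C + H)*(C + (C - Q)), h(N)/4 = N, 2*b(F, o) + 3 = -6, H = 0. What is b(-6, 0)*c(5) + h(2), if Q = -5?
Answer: -659/2 ≈ -329.50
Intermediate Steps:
b(F, o) = -9/2 (b(F, o) = -3/2 + (½)*(-6) = -3/2 - 3 = -9/2)
h(N) = 4*N
c(C) = C*(5 + 2*C) (c(C) = (C + 0)*(C + (C - 1*(-5))) = C*(C + (C + 5)) = C*(C + (5 + C)) = C*(5 + 2*C))
b(-6, 0)*c(5) + h(2) = -45*(5 + 2*5)/2 + 4*2 = -45*(5 + 10)/2 + 8 = -45*15/2 + 8 = -9/2*75 + 8 = -675/2 + 8 = -659/2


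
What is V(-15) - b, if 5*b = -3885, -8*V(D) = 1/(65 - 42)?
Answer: 142967/184 ≈ 776.99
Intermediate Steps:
V(D) = -1/184 (V(D) = -1/(8*(65 - 42)) = -⅛/23 = -⅛*1/23 = -1/184)
b = -777 (b = (⅕)*(-3885) = -777)
V(-15) - b = -1/184 - 1*(-777) = -1/184 + 777 = 142967/184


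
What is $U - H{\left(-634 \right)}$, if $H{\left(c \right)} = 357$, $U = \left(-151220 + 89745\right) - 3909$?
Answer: $-65741$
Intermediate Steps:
$U = -65384$ ($U = -61475 - 3909 = -65384$)
$U - H{\left(-634 \right)} = -65384 - 357 = -65741$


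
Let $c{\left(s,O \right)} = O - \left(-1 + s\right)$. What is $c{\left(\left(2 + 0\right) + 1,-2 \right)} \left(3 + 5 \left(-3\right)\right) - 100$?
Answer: $-52$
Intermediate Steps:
$c{\left(s,O \right)} = 1 + O - s$
$c{\left(\left(2 + 0\right) + 1,-2 \right)} \left(3 + 5 \left(-3\right)\right) - 100 = \left(1 - 2 - \left(\left(2 + 0\right) + 1\right)\right) \left(3 + 5 \left(-3\right)\right) - 100 = \left(1 - 2 - \left(2 + 1\right)\right) \left(3 - 15\right) - 100 = \left(1 - 2 - 3\right) \left(-12\right) - 100 = \left(-4\right) \left(-12\right) - 100 = 48 - 100 = -52$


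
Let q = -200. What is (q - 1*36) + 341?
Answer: 105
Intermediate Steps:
(q - 1*36) + 341 = (-200 - 1*36) + 341 = (-200 - 36) + 341 = -236 + 341 = 105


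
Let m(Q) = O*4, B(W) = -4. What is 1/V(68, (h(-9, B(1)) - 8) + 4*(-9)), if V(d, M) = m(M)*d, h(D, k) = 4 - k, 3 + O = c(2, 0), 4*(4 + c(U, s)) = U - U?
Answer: -1/1904 ≈ -0.00052521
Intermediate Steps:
c(U, s) = -4 (c(U, s) = -4 + (U - U)/4 = -4 + (¼)*0 = -4 + 0 = -4)
O = -7 (O = -3 - 4 = -7)
m(Q) = -28 (m(Q) = -7*4 = -28)
V(d, M) = -28*d
1/V(68, (h(-9, B(1)) - 8) + 4*(-9)) = 1/(-28*68) = 1/(-1904) = -1/1904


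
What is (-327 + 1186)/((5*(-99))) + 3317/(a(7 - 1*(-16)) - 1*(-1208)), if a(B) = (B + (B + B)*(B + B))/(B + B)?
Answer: 1128599/1241955 ≈ 0.90873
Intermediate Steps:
a(B) = (B + 4*B**2)/(2*B) (a(B) = (B + (2*B)*(2*B))/((2*B)) = (B + 4*B**2)*(1/(2*B)) = (B + 4*B**2)/(2*B))
(-327 + 1186)/((5*(-99))) + 3317/(a(7 - 1*(-16)) - 1*(-1208)) = (-327 + 1186)/((5*(-99))) + 3317/((1/2 + 2*(7 - 1*(-16))) - 1*(-1208)) = 859/(-495) + 3317/((1/2 + 2*(7 + 16)) + 1208) = 859*(-1/495) + 3317/((1/2 + 2*23) + 1208) = -859/495 + 3317/((1/2 + 46) + 1208) = -859/495 + 3317/(93/2 + 1208) = -859/495 + 3317/(2509/2) = -859/495 + 3317*(2/2509) = -859/495 + 6634/2509 = 1128599/1241955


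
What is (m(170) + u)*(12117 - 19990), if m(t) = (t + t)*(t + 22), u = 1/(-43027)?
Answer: -22113702547007/43027 ≈ -5.1395e+8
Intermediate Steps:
u = -1/43027 ≈ -2.3241e-5
m(t) = 2*t*(22 + t) (m(t) = (2*t)*(22 + t) = 2*t*(22 + t))
(m(170) + u)*(12117 - 19990) = (2*170*(22 + 170) - 1/43027)*(12117 - 19990) = (2*170*192 - 1/43027)*(-7873) = (65280 - 1/43027)*(-7873) = (2808802559/43027)*(-7873) = -22113702547007/43027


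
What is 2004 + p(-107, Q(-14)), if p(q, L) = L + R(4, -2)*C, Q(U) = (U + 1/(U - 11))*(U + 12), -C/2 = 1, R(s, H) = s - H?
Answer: 50502/25 ≈ 2020.1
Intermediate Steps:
C = -2 (C = -2*1 = -2)
Q(U) = (12 + U)*(U + 1/(-11 + U)) (Q(U) = (U + 1/(-11 + U))*(12 + U) = (12 + U)*(U + 1/(-11 + U)))
p(q, L) = -12 + L (p(q, L) = L + (4 - 1*(-2))*(-2) = L + (4 + 2)*(-2) = L + 6*(-2) = L - 12 = -12 + L)
2004 + p(-107, Q(-14)) = 2004 + (-12 + (12 + (-14)**2 + (-14)**3 - 131*(-14))/(-11 - 14)) = 2004 + (-12 + (12 + 196 - 2744 + 1834)/(-25)) = 2004 + (-12 - 1/25*(-702)) = 2004 + (-12 + 702/25) = 2004 + 402/25 = 50502/25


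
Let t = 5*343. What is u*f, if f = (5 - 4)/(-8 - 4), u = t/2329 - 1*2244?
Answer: 5224561/27948 ≈ 186.94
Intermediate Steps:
t = 1715
u = -5224561/2329 (u = 1715/2329 - 1*2244 = 1715*(1/2329) - 2244 = 1715/2329 - 2244 = -5224561/2329 ≈ -2243.3)
f = -1/12 (f = 1/(-12) = 1*(-1/12) = -1/12 ≈ -0.083333)
u*f = -5224561/2329*(-1/12) = 5224561/27948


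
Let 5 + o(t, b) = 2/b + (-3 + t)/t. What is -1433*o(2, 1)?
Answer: 10031/2 ≈ 5015.5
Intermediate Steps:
o(t, b) = -5 + 2/b + (-3 + t)/t (o(t, b) = -5 + (2/b + (-3 + t)/t) = -5 + 2/b + (-3 + t)/t)
-1433*o(2, 1) = -1433*(-4 - 3/2 + 2/1) = -1433*(-4 - 3*½ + 2*1) = -1433*(-4 - 3/2 + 2) = -1433*(-7/2) = 10031/2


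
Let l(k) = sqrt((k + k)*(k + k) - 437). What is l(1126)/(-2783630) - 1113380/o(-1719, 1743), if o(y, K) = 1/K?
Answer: -1940621340 - sqrt(5071067)/2783630 ≈ -1.9406e+9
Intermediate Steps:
l(k) = sqrt(-437 + 4*k**2) (l(k) = sqrt((2*k)*(2*k) - 437) = sqrt(4*k**2 - 437) = sqrt(-437 + 4*k**2))
l(1126)/(-2783630) - 1113380/o(-1719, 1743) = sqrt(-437 + 4*1126**2)/(-2783630) - 1113380/(1/1743) = sqrt(-437 + 4*1267876)*(-1/2783630) - 1113380/1/1743 = sqrt(-437 + 5071504)*(-1/2783630) - 1113380*1743 = sqrt(5071067)*(-1/2783630) - 1940621340 = -sqrt(5071067)/2783630 - 1940621340 = -1940621340 - sqrt(5071067)/2783630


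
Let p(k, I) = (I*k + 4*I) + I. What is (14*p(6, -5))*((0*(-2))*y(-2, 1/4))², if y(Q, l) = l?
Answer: 0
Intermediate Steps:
p(k, I) = 5*I + I*k (p(k, I) = (4*I + I*k) + I = 5*I + I*k)
(14*p(6, -5))*((0*(-2))*y(-2, 1/4))² = (14*(-5*(5 + 6)))*((0*(-2))/4)² = (14*(-5*11))*(0*(¼))² = (14*(-55))*0² = -770*0 = 0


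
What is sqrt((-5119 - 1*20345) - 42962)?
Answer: I*sqrt(68426) ≈ 261.58*I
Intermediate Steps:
sqrt((-5119 - 1*20345) - 42962) = sqrt((-5119 - 20345) - 42962) = sqrt(-25464 - 42962) = sqrt(-68426) = I*sqrt(68426)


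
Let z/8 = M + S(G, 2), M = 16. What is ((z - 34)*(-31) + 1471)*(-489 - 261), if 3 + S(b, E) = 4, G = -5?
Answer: 1268250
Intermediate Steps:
S(b, E) = 1 (S(b, E) = -3 + 4 = 1)
z = 136 (z = 8*(16 + 1) = 8*17 = 136)
((z - 34)*(-31) + 1471)*(-489 - 261) = ((136 - 34)*(-31) + 1471)*(-489 - 261) = (102*(-31) + 1471)*(-750) = (-3162 + 1471)*(-750) = -1691*(-750) = 1268250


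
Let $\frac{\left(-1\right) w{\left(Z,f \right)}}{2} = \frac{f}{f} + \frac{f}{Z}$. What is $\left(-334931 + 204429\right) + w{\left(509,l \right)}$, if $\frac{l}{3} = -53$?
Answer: $- \frac{66426218}{509} \approx -1.305 \cdot 10^{5}$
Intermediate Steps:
$l = -159$ ($l = 3 \left(-53\right) = -159$)
$w{\left(Z,f \right)} = -2 - \frac{2 f}{Z}$ ($w{\left(Z,f \right)} = - 2 \left(\frac{f}{f} + \frac{f}{Z}\right) = - 2 \left(1 + \frac{f}{Z}\right) = -2 - \frac{2 f}{Z}$)
$\left(-334931 + 204429\right) + w{\left(509,l \right)} = \left(-334931 + 204429\right) - \left(2 - \frac{318}{509}\right) = -130502 - \left(2 - \frac{318}{509}\right) = -130502 + \left(-2 + \frac{318}{509}\right) = -130502 - \frac{700}{509} = - \frac{66426218}{509}$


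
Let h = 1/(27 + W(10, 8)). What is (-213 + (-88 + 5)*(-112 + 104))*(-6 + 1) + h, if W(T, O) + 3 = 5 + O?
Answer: -83434/37 ≈ -2255.0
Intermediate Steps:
W(T, O) = 2 + O (W(T, O) = -3 + (5 + O) = 2 + O)
h = 1/37 (h = 1/(27 + (2 + 8)) = 1/(27 + 10) = 1/37 ≈ 0.027027)
(-213 + (-88 + 5)*(-112 + 104))*(-6 + 1) + h = (-213 + (-88 + 5)*(-112 + 104))*(-6 + 1) + 1/37 = (-213 - 83*(-8))*(-5) + 1/37 = (-213 + 664)*(-5) + 1/37 = 451*(-5) + 1/37 = -2255 + 1/37 = -83434/37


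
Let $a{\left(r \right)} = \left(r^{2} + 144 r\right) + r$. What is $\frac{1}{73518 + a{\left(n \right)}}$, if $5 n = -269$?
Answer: $\frac{25}{1715286} \approx 1.4575 \cdot 10^{-5}$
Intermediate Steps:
$n = - \frac{269}{5}$ ($n = \frac{1}{5} \left(-269\right) = - \frac{269}{5} \approx -53.8$)
$a{\left(r \right)} = r^{2} + 145 r$
$\frac{1}{73518 + a{\left(n \right)}} = \frac{1}{73518 - \frac{269 \left(145 - \frac{269}{5}\right)}{5}} = \frac{1}{73518 - \frac{122664}{25}} = \frac{1}{\frac{1715286}{25}} = \frac{25}{1715286}$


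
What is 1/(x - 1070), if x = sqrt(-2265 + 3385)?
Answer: -107/114378 - sqrt(70)/285945 ≈ -0.00096475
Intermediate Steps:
x = 4*sqrt(70) (x = sqrt(1120) = 4*sqrt(70) ≈ 33.466)
1/(x - 1070) = 1/(4*sqrt(70) - 1070) = 1/(-1070 + 4*sqrt(70))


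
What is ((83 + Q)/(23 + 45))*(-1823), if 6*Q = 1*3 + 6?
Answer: -308087/136 ≈ -2265.3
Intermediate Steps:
Q = 3/2 (Q = (1*3 + 6)/6 = (3 + 6)/6 = (⅙)*9 = 3/2 ≈ 1.5000)
((83 + Q)/(23 + 45))*(-1823) = ((83 + 3/2)/(23 + 45))*(-1823) = ((169/2)/68)*(-1823) = ((169/2)*(1/68))*(-1823) = (169/136)*(-1823) = -308087/136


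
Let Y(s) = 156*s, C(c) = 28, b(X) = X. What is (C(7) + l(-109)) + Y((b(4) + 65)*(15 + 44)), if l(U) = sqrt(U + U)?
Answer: 635104 + I*sqrt(218) ≈ 6.351e+5 + 14.765*I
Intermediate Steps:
l(U) = sqrt(2)*sqrt(U) (l(U) = sqrt(2*U) = sqrt(2)*sqrt(U))
(C(7) + l(-109)) + Y((b(4) + 65)*(15 + 44)) = (28 + sqrt(2)*sqrt(-109)) + 156*((4 + 65)*(15 + 44)) = (28 + sqrt(2)*(I*sqrt(109))) + 156*(69*59) = (28 + I*sqrt(218)) + 156*4071 = (28 + I*sqrt(218)) + 635076 = 635104 + I*sqrt(218)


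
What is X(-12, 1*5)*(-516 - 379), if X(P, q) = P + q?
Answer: 6265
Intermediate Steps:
X(-12, 1*5)*(-516 - 379) = (-12 + 1*5)*(-516 - 379) = (-12 + 5)*(-895) = -7*(-895) = 6265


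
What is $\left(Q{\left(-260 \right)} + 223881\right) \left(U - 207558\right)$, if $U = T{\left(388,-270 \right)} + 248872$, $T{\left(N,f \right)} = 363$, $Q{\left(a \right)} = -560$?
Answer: $9307349317$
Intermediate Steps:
$U = 249235$ ($U = 363 + 248872 = 249235$)
$\left(Q{\left(-260 \right)} + 223881\right) \left(U - 207558\right) = \left(-560 + 223881\right) \left(249235 - 207558\right) = 223321 \cdot 41677 = 9307349317$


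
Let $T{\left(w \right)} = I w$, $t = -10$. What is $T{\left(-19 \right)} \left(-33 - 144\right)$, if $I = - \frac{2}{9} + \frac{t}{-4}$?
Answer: $\frac{45961}{6} \approx 7660.2$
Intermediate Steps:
$I = \frac{41}{18}$ ($I = - \frac{2}{9} - \frac{10}{-4} = \left(-2\right) \frac{1}{9} - - \frac{5}{2} = - \frac{2}{9} + \frac{5}{2} = \frac{41}{18} \approx 2.2778$)
$T{\left(w \right)} = \frac{41 w}{18}$
$T{\left(-19 \right)} \left(-33 - 144\right) = \frac{41}{18} \left(-19\right) \left(-33 - 144\right) = \left(- \frac{779}{18}\right) \left(-177\right) = \frac{45961}{6}$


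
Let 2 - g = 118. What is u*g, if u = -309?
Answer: 35844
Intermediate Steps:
g = -116 (g = 2 - 1*118 = 2 - 118 = -116)
u*g = -309*(-116) = 35844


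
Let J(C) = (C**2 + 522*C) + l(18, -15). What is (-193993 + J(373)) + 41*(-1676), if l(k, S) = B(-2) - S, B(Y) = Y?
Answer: 71139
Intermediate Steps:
l(k, S) = -2 - S
J(C) = 13 + C**2 + 522*C (J(C) = (C**2 + 522*C) + (-2 - 1*(-15)) = (C**2 + 522*C) + (-2 + 15) = (C**2 + 522*C) + 13 = 13 + C**2 + 522*C)
(-193993 + J(373)) + 41*(-1676) = (-193993 + (13 + 373**2 + 522*373)) + 41*(-1676) = (-193993 + (13 + 139129 + 194706)) - 68716 = (-193993 + 333848) - 68716 = 139855 - 68716 = 71139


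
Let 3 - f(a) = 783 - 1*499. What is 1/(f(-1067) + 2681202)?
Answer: 1/2680921 ≈ 3.7301e-7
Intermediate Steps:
f(a) = -281 (f(a) = 3 - (783 - 1*499) = 3 - (783 - 499) = 3 - 1*284 = 3 - 284 = -281)
1/(f(-1067) + 2681202) = 1/(-281 + 2681202) = 1/2680921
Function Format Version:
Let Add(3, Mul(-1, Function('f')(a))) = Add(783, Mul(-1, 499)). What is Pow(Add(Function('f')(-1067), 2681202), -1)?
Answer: Rational(1, 2680921) ≈ 3.7301e-7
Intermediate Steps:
Function('f')(a) = -281 (Function('f')(a) = Add(3, Mul(-1, Add(783, Mul(-1, 499)))) = Add(3, Mul(-1, Add(783, -499))) = Add(3, Mul(-1, 284)) = Add(3, -284) = -281)
Pow(Add(Function('f')(-1067), 2681202), -1) = Pow(Add(-281, 2681202), -1) = Pow(2680921, -1) = Rational(1, 2680921)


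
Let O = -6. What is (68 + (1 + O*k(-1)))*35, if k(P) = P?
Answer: 2625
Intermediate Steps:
(68 + (1 + O*k(-1)))*35 = (68 + (1 - 6*(-1)))*35 = (68 + (1 + 6))*35 = (68 + 7)*35 = 75*35 = 2625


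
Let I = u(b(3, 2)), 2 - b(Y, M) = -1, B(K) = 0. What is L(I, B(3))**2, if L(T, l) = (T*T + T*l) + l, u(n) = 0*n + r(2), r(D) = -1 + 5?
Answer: 256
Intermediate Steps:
r(D) = 4
b(Y, M) = 3 (b(Y, M) = 2 - 1*(-1) = 2 + 1 = 3)
u(n) = 4 (u(n) = 0*n + 4 = 0 + 4 = 4)
I = 4
L(T, l) = l + T**2 + T*l (L(T, l) = (T**2 + T*l) + l = l + T**2 + T*l)
L(I, B(3))**2 = (0 + 4**2 + 4*0)**2 = (0 + 16 + 0)**2 = 16**2 = 256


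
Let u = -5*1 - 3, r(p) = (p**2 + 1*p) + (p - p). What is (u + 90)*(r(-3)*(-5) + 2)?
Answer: -2296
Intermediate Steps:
r(p) = p + p**2 (r(p) = (p**2 + p) + 0 = (p + p**2) + 0 = p + p**2)
u = -8 (u = -5 - 3 = -8)
(u + 90)*(r(-3)*(-5) + 2) = (-8 + 90)*(-3*(1 - 3)*(-5) + 2) = 82*(-3*(-2)*(-5) + 2) = 82*(6*(-5) + 2) = 82*(-30 + 2) = 82*(-28) = -2296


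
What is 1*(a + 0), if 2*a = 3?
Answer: 3/2 ≈ 1.5000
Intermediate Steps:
a = 3/2 (a = (1/2)*3 = 3/2 ≈ 1.5000)
1*(a + 0) = 1*(3/2 + 0) = 1*(3/2) = 3/2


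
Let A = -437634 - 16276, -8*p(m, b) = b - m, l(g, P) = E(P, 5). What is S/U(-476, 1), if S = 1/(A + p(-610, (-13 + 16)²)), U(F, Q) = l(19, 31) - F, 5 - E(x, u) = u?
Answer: -2/432195981 ≈ -4.6275e-9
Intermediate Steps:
E(x, u) = 5 - u
l(g, P) = 0 (l(g, P) = 5 - 1*5 = 5 - 5 = 0)
U(F, Q) = -F (U(F, Q) = 0 - F = -F)
p(m, b) = -b/8 + m/8 (p(m, b) = -(b - m)/8 = -b/8 + m/8)
A = -453910
S = -8/3631899 (S = 1/(-453910 + (-(-13 + 16)²/8 + (⅛)*(-610))) = 1/(-453910 + (-⅛*3² - 305/4)) = 1/(-453910 + (-⅛*9 - 305/4)) = 1/(-453910 + (-9/8 - 305/4)) = 1/(-453910 - 619/8) = 1/(-3631899/8) = -8/3631899 ≈ -2.2027e-6)
S/U(-476, 1) = -8/(3631899*((-1*(-476)))) = -8/3631899/476 = -8/3631899*1/476 = -2/432195981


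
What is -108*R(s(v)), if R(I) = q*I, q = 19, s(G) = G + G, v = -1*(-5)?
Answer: -20520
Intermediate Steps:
v = 5
s(G) = 2*G
R(I) = 19*I
-108*R(s(v)) = -2052*2*5 = -2052*10 = -108*190 = -20520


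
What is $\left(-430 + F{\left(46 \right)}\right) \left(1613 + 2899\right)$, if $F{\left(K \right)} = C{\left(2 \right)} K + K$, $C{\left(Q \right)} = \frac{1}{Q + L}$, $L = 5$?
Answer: $- \frac{11920704}{7} \approx -1.703 \cdot 10^{6}$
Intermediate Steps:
$C{\left(Q \right)} = \frac{1}{5 + Q}$ ($C{\left(Q \right)} = \frac{1}{Q + 5} = \frac{1}{5 + Q}$)
$F{\left(K \right)} = \frac{8 K}{7}$ ($F{\left(K \right)} = \frac{K}{5 + 2} + K = \frac{K}{7} + K = \frac{8 K}{7}$)
$\left(-430 + F{\left(46 \right)}\right) \left(1613 + 2899\right) = \left(-430 + \frac{8}{7} \cdot 46\right) \left(1613 + 2899\right) = \left(-430 + \frac{368}{7}\right) 4512 = \left(- \frac{2642}{7}\right) 4512 = - \frac{11920704}{7}$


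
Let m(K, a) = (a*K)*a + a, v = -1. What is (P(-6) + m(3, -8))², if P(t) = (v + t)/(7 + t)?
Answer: 31329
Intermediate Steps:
m(K, a) = a + K*a² (m(K, a) = (K*a)*a + a = K*a² + a = a + K*a²)
P(t) = (-1 + t)/(7 + t)
(P(-6) + m(3, -8))² = ((-1 - 6)/(7 - 6) - 8*(1 + 3*(-8)))² = (-7/1 - 8*(1 - 24))² = (1*(-7) - 8*(-23))² = (-7 + 184)² = 177² = 31329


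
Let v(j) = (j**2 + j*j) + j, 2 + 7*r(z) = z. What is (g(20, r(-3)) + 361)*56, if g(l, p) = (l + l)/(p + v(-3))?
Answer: 101864/5 ≈ 20373.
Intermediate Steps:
r(z) = -2/7 + z/7
v(j) = j + 2*j**2 (v(j) = (j**2 + j**2) + j = 2*j**2 + j = j + 2*j**2)
g(l, p) = 2*l/(15 + p) (g(l, p) = (l + l)/(p - 3*(1 + 2*(-3))) = (2*l)/(p - 3*(1 - 6)) = (2*l)/(p - 3*(-5)) = (2*l)/(p + 15) = (2*l)/(15 + p) = 2*l/(15 + p))
(g(20, r(-3)) + 361)*56 = (2*20/(15 + (-2/7 + (1/7)*(-3))) + 361)*56 = (2*20/(15 + (-2/7 - 3/7)) + 361)*56 = (2*20/(15 - 5/7) + 361)*56 = (2*20/(100/7) + 361)*56 = (2*20*(7/100) + 361)*56 = (14/5 + 361)*56 = (1819/5)*56 = 101864/5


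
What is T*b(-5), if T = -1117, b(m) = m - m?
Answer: 0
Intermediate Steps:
b(m) = 0
T*b(-5) = -1117*0 = 0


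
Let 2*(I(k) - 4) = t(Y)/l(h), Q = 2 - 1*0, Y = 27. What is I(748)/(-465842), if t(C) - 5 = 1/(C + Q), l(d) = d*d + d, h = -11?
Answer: -313/36244780 ≈ -8.6357e-6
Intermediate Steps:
Q = 2 (Q = 2 + 0 = 2)
l(d) = d + d**2 (l(d) = d**2 + d = d + d**2)
t(C) = 5 + 1/(2 + C) (t(C) = 5 + 1/(C + 2) = 5 + 1/(2 + C))
I(k) = 12833/3190 (I(k) = 4 + (((11 + 5*27)/(2 + 27))/((-11*(1 - 11))))/2 = 4 + (((11 + 135)/29)/((-11*(-10))))/2 = 4 + (((1/29)*146)/110)/2 = 4 + ((146/29)*(1/110))/2 = 4 + (1/2)*(73/1595) = 4 + 73/3190 = 12833/3190)
I(748)/(-465842) = (12833/3190)/(-465842) = (12833/3190)*(-1/465842) = -313/36244780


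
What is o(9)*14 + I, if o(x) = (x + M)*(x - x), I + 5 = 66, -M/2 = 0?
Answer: 61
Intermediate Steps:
M = 0 (M = -2*0 = 0)
I = 61 (I = -5 + 66 = 61)
o(x) = 0 (o(x) = (x + 0)*(x - x) = x*0 = 0)
o(9)*14 + I = 0*14 + 61 = 0 + 61 = 61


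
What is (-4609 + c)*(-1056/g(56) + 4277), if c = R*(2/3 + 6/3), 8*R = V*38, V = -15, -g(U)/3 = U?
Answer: -143888417/7 ≈ -2.0555e+7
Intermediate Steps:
g(U) = -3*U
R = -285/4 (R = (-15*38)/8 = (⅛)*(-570) = -285/4 ≈ -71.250)
c = -190 (c = -285*(2/3 + 6/3)/4 = -285*(2*(⅓) + 6*(⅓))/4 = -285*(⅔ + 2)/4 = -285/4*8/3 = -190)
(-4609 + c)*(-1056/g(56) + 4277) = (-4609 - 190)*(-1056/((-3*56)) + 4277) = -4799*(-1056/(-168) + 4277) = -4799*(-1056*(-1/168) + 4277) = -4799*(44/7 + 4277) = -4799*29983/7 = -143888417/7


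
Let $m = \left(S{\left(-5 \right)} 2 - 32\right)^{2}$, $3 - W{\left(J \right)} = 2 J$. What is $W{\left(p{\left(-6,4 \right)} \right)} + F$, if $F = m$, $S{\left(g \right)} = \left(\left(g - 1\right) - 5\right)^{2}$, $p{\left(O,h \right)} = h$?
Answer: $44095$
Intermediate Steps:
$S{\left(g \right)} = \left(-6 + g\right)^{2}$ ($S{\left(g \right)} = \left(\left(-1 + g\right) - 5\right)^{2} = \left(-6 + g\right)^{2}$)
$W{\left(J \right)} = 3 - 2 J$
$m = 44100$ ($m = \left(\left(-6 - 5\right)^{2} \cdot 2 - 32\right)^{2} = \left(\left(-11\right)^{2} \cdot 2 - 32\right)^{2} = \left(121 \cdot 2 - 32\right)^{2} = \left(242 - 32\right)^{2} = 210^{2} = 44100$)
$F = 44100$
$W{\left(p{\left(-6,4 \right)} \right)} + F = \left(3 - 8\right) + 44100 = -5 + 44100 = 44095$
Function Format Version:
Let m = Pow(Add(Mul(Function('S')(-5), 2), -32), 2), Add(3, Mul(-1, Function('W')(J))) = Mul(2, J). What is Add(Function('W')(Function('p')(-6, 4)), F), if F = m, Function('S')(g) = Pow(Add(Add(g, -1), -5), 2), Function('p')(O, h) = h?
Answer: 44095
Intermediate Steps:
Function('S')(g) = Pow(Add(-6, g), 2) (Function('S')(g) = Pow(Add(Add(-1, g), -5), 2) = Pow(Add(-6, g), 2))
Function('W')(J) = Add(3, Mul(-2, J)) (Function('W')(J) = Add(3, Mul(-1, Mul(2, J))) = Add(3, Mul(-2, J)))
m = 44100 (m = Pow(Add(Mul(Pow(Add(-6, -5), 2), 2), -32), 2) = Pow(Add(Mul(Pow(-11, 2), 2), -32), 2) = Pow(Add(Mul(121, 2), -32), 2) = Pow(Add(242, -32), 2) = Pow(210, 2) = 44100)
F = 44100
Add(Function('W')(Function('p')(-6, 4)), F) = Add(Add(3, Mul(-2, 4)), 44100) = Add(Add(3, -8), 44100) = Add(-5, 44100) = 44095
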